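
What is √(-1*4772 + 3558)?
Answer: I*√1214 ≈ 34.843*I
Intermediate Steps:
√(-1*4772 + 3558) = √(-4772 + 3558) = √(-1214) = I*√1214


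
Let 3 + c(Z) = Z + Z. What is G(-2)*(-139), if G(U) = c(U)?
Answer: 973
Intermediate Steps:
c(Z) = -3 + 2*Z (c(Z) = -3 + (Z + Z) = -3 + 2*Z)
G(U) = -3 + 2*U
G(-2)*(-139) = (-3 + 2*(-2))*(-139) = (-3 - 4)*(-139) = -7*(-139) = 973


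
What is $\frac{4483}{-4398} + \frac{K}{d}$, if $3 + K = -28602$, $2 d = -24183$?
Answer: $\frac{15910799}{11817426} \approx 1.3464$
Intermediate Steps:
$d = - \frac{24183}{2}$ ($d = \frac{1}{2} \left(-24183\right) = - \frac{24183}{2} \approx -12092.0$)
$K = -28605$ ($K = -3 - 28602 = -28605$)
$\frac{4483}{-4398} + \frac{K}{d} = \frac{4483}{-4398} - \frac{28605}{- \frac{24183}{2}} = 4483 \left(- \frac{1}{4398}\right) - - \frac{19070}{8061} = - \frac{4483}{4398} + \frac{19070}{8061} = \frac{15910799}{11817426}$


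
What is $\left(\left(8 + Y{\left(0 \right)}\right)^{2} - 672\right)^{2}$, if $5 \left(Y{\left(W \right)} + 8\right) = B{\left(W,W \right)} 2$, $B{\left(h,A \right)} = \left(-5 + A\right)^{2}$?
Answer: $327184$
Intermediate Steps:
$Y{\left(W \right)} = -8 + \frac{2 \left(-5 + W\right)^{2}}{5}$ ($Y{\left(W \right)} = -8 + \frac{\left(-5 + W\right)^{2} \cdot 2}{5} = -8 + \frac{2 \left(-5 + W\right)^{2}}{5}$)
$\left(\left(8 + Y{\left(0 \right)}\right)^{2} - 672\right)^{2} = \left(\left(8 - \left(8 - \frac{2 \left(-5 + 0\right)^{2}}{5}\right)\right)^{2} - 672\right)^{2} = \left(\left(8 - \left(8 - \frac{2 \left(-5\right)^{2}}{5}\right)\right)^{2} - 672\right)^{2} = \left(\left(8 + \left(-8 + \frac{2}{5} \cdot 25\right)\right)^{2} - 672\right)^{2} = \left(\left(8 + \left(-8 + 10\right)\right)^{2} - 672\right)^{2} = \left(\left(8 + 2\right)^{2} - 672\right)^{2} = \left(10^{2} - 672\right)^{2} = \left(100 - 672\right)^{2} = \left(-572\right)^{2} = 327184$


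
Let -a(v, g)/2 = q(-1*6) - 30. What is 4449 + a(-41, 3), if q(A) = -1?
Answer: 4511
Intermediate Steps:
a(v, g) = 62 (a(v, g) = -2*(-1 - 30) = -2*(-31) = 62)
4449 + a(-41, 3) = 4449 + 62 = 4511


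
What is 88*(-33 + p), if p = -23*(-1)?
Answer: -880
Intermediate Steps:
p = 23
88*(-33 + p) = 88*(-33 + 23) = 88*(-10) = -880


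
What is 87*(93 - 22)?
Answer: 6177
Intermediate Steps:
87*(93 - 22) = 87*71 = 6177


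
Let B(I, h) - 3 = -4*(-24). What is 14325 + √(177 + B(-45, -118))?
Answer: 14325 + 2*√69 ≈ 14342.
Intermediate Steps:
B(I, h) = 99 (B(I, h) = 3 - 4*(-24) = 3 + 96 = 99)
14325 + √(177 + B(-45, -118)) = 14325 + √(177 + 99) = 14325 + √276 = 14325 + 2*√69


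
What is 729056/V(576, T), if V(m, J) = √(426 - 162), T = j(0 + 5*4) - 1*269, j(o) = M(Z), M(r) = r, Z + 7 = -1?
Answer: 182264*√66/33 ≈ 44870.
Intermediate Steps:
Z = -8 (Z = -7 - 1 = -8)
j(o) = -8
T = -277 (T = -8 - 1*269 = -8 - 269 = -277)
V(m, J) = 2*√66 (V(m, J) = √264 = 2*√66)
729056/V(576, T) = 729056/((2*√66)) = 729056*(√66/132) = 182264*√66/33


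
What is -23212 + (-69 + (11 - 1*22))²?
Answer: -16812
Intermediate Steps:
-23212 + (-69 + (11 - 1*22))² = -23212 + (-69 + (11 - 22))² = -23212 + (-69 - 11)² = -23212 + (-80)² = -23212 + 6400 = -16812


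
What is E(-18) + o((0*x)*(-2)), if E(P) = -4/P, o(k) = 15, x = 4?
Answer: 137/9 ≈ 15.222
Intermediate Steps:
E(-18) + o((0*x)*(-2)) = -4/(-18) + 15 = -4*(-1/18) + 15 = 2/9 + 15 = 137/9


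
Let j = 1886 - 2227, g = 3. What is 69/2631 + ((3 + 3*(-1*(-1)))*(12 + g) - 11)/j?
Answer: -61440/299057 ≈ -0.20545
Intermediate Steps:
j = -341
69/2631 + ((3 + 3*(-1*(-1)))*(12 + g) - 11)/j = 69/2631 + ((3 + 3*(-1*(-1)))*(12 + 3) - 11)/(-341) = 69*(1/2631) + ((3 + 3*1)*15 - 11)*(-1/341) = 23/877 + ((3 + 3)*15 - 11)*(-1/341) = 23/877 + (6*15 - 11)*(-1/341) = 23/877 + (90 - 11)*(-1/341) = 23/877 + 79*(-1/341) = 23/877 - 79/341 = -61440/299057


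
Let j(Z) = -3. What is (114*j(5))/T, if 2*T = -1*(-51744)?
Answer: -57/4312 ≈ -0.013219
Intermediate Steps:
T = 25872 (T = (-1*(-51744))/2 = (½)*51744 = 25872)
(114*j(5))/T = (114*(-3))/25872 = -342*1/25872 = -57/4312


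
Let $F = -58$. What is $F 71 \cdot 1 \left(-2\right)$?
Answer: $8236$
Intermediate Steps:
$F 71 \cdot 1 \left(-2\right) = \left(-58\right) 71 \cdot 1 \left(-2\right) = \left(-4118\right) \left(-2\right) = 8236$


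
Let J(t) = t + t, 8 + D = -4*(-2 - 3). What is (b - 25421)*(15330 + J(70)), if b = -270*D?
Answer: -443385670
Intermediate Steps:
D = 12 (D = -8 - 4*(-2 - 3) = -8 - 4*(-5) = -8 + 20 = 12)
J(t) = 2*t
b = -3240 (b = -270*12 = -3240)
(b - 25421)*(15330 + J(70)) = (-3240 - 25421)*(15330 + 2*70) = -28661*(15330 + 140) = -28661*15470 = -443385670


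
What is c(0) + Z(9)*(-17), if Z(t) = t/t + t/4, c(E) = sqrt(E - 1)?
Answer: -221/4 + I ≈ -55.25 + 1.0*I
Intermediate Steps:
c(E) = sqrt(-1 + E)
Z(t) = 1 + t/4 (Z(t) = 1 + t*(1/4) = 1 + t/4)
c(0) + Z(9)*(-17) = sqrt(-1 + 0) + (1 + (1/4)*9)*(-17) = sqrt(-1) + (1 + 9/4)*(-17) = I + (13/4)*(-17) = I - 221/4 = -221/4 + I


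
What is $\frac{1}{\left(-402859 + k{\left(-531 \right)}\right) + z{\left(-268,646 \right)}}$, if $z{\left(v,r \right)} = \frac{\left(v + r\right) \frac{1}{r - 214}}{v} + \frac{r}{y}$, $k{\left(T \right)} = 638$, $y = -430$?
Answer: $- \frac{460960}{185408486177} \approx -2.4862 \cdot 10^{-6}$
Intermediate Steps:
$z{\left(v,r \right)} = - \frac{r}{430} + \frac{r + v}{v \left(-214 + r\right)}$ ($z{\left(v,r \right)} = \frac{\left(v + r\right) \frac{1}{r - 214}}{v} + \frac{r}{-430} = \frac{\left(r + v\right) \frac{1}{-214 + r}}{v} + r \left(- \frac{1}{430}\right) = \frac{\frac{1}{-214 + r} \left(r + v\right)}{v} - \frac{r}{430} = \frac{r + v}{v \left(-214 + r\right)} - \frac{r}{430} = - \frac{r}{430} + \frac{r + v}{v \left(-214 + r\right)}$)
$\frac{1}{\left(-402859 + k{\left(-531 \right)}\right) + z{\left(-268,646 \right)}} = \frac{1}{\left(-402859 + 638\right) + \frac{646 - 268 - - \frac{134 \cdot 646^{2}}{215} + \frac{107}{215} \cdot 646 \left(-268\right)}{\left(-268\right) \left(-214 + 646\right)}} = \frac{1}{-402221 - \frac{646 - 268 - \left(- \frac{134}{215}\right) 417316 - \frac{18524696}{215}}{268 \cdot 432}} = \frac{1}{-402221 - \frac{646 - 268 + \frac{55920344}{215} - \frac{18524696}{215}}{115776}} = \frac{1}{-402221 - \frac{1}{115776} \cdot \frac{37476918}{215}} = \frac{1}{-402221 - \frac{694017}{460960}} = \frac{1}{- \frac{185408486177}{460960}} = - \frac{460960}{185408486177}$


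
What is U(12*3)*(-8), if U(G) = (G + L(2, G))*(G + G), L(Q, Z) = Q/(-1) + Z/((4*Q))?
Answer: -22176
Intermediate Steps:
L(Q, Z) = -Q + Z/(4*Q) (L(Q, Z) = Q*(-1) + Z*(1/(4*Q)) = -Q + Z/(4*Q))
U(G) = 2*G*(-2 + 9*G/8) (U(G) = (G + (-1*2 + (1/4)*G/2))*(G + G) = (G + (-2 + (1/4)*G*(1/2)))*(2*G) = (G + (-2 + G/8))*(2*G) = (-2 + 9*G/8)*(2*G) = 2*G*(-2 + 9*G/8))
U(12*3)*(-8) = ((12*3)*(-16 + 9*(12*3))/4)*(-8) = ((1/4)*36*(-16 + 9*36))*(-8) = ((1/4)*36*(-16 + 324))*(-8) = ((1/4)*36*308)*(-8) = 2772*(-8) = -22176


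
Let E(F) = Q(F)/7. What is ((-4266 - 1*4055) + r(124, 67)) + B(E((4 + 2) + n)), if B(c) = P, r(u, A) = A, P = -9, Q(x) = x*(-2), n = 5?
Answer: -8263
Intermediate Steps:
Q(x) = -2*x
E(F) = -2*F/7
B(c) = -9
((-4266 - 1*4055) + r(124, 67)) + B(E((4 + 2) + n)) = ((-4266 - 1*4055) + 67) - 9 = ((-4266 - 4055) + 67) - 9 = (-8321 + 67) - 9 = -8254 - 9 = -8263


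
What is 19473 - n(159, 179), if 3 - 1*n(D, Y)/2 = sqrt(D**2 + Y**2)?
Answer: 19467 + 2*sqrt(57322) ≈ 19946.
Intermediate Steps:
n(D, Y) = 6 - 2*sqrt(D**2 + Y**2)
19473 - n(159, 179) = 19473 - (6 - 2*sqrt(159**2 + 179**2)) = 19473 - (6 - 2*sqrt(25281 + 32041)) = 19473 - (6 - 2*sqrt(57322)) = 19473 + (-6 + 2*sqrt(57322)) = 19467 + 2*sqrt(57322)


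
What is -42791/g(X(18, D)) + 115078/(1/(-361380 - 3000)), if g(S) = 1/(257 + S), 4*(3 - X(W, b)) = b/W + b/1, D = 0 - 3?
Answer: -1006638748229/24 ≈ -4.1943e+10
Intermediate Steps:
D = -3
X(W, b) = 3 - b/4 - b/(4*W) (X(W, b) = 3 - (b/W + b/1)/4 = 3 - (b/W + b*1)/4 = 3 - (b/W + b)/4 = 3 - (b + b/W)/4 = 3 + (-b/4 - b/(4*W)) = 3 - b/4 - b/(4*W))
-42791/g(X(18, D)) + 115078/(1/(-361380 - 3000)) = -(44631013/4 - 42791/4*(-3)/18) + 115078/(1/(-361380 - 3000)) = -(44631013/4 - 42791/4*(-3)*1/18) + 115078/(1/(-364380)) = -42791/(1/(257 + (3 + 3/4 + 1/24))) + 115078/(-1/364380) = -42791/(1/(257 + 91/24)) + 115078*(-364380) = -42791/(1/(6259/24)) - 41932121640 = -42791/24/6259 - 41932121640 = -42791*6259/24 - 41932121640 = -267828869/24 - 41932121640 = -1006638748229/24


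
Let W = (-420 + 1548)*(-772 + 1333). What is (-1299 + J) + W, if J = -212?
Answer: 631297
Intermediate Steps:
W = 632808 (W = 1128*561 = 632808)
(-1299 + J) + W = (-1299 - 212) + 632808 = -1511 + 632808 = 631297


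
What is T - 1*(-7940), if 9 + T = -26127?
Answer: -18196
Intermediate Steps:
T = -26136 (T = -9 - 26127 = -26136)
T - 1*(-7940) = -26136 - 1*(-7940) = -26136 + 7940 = -18196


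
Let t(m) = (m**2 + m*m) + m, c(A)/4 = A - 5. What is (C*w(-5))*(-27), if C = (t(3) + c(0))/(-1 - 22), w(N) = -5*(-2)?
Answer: 270/23 ≈ 11.739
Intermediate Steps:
w(N) = 10
c(A) = -20 + 4*A (c(A) = 4*(A - 5) = 4*(-5 + A) = -20 + 4*A)
t(m) = m + 2*m**2 (t(m) = (m**2 + m**2) + m = 2*m**2 + m = m + 2*m**2)
C = -1/23 (C = (3*(1 + 2*3) + (-20 + 4*0))/(-1 - 22) = (3*(1 + 6) + (-20 + 0))/(-23) = (3*7 - 20)*(-1/23) = (21 - 20)*(-1/23) = 1*(-1/23) = -1/23 ≈ -0.043478)
(C*w(-5))*(-27) = -1/23*10*(-27) = -10/23*(-27) = 270/23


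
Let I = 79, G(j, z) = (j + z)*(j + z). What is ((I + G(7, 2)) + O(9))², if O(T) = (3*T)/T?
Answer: 26569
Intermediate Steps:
G(j, z) = (j + z)²
O(T) = 3
((I + G(7, 2)) + O(9))² = ((79 + (7 + 2)²) + 3)² = ((79 + 9²) + 3)² = ((79 + 81) + 3)² = (160 + 3)² = 163² = 26569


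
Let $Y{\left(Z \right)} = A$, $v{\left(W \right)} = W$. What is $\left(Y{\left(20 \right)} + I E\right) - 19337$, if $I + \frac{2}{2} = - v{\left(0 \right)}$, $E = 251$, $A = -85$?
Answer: $-19673$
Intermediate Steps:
$Y{\left(Z \right)} = -85$
$I = -1$ ($I = -1 - 0 = -1 + 0 = -1$)
$\left(Y{\left(20 \right)} + I E\right) - 19337 = \left(-85 - 251\right) - 19337 = -336 - 19337 = -19673$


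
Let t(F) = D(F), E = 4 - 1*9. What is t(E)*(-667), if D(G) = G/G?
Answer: -667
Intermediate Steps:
E = -5 (E = 4 - 9 = -5)
D(G) = 1
t(F) = 1
t(E)*(-667) = 1*(-667) = -667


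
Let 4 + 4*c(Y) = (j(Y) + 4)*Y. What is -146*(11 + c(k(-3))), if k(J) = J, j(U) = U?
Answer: -2701/2 ≈ -1350.5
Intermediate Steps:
c(Y) = -1 + Y*(4 + Y)/4 (c(Y) = -1 + ((Y + 4)*Y)/4 = -1 + ((4 + Y)*Y)/4 = -1 + (Y*(4 + Y))/4 = -1 + Y*(4 + Y)/4)
-146*(11 + c(k(-3))) = -146*(11 + (-1 - 3 + (1/4)*(-3)**2)) = -146*(11 + (-1 - 3 + (1/4)*9)) = -146*(11 + (-1 - 3 + 9/4)) = -146*(11 - 7/4) = -146*37/4 = -2701/2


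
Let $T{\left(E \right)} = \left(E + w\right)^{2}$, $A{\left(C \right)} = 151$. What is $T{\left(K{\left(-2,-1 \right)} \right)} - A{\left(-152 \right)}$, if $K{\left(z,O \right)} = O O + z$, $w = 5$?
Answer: $-135$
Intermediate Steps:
$K{\left(z,O \right)} = z + O^{2}$ ($K{\left(z,O \right)} = O^{2} + z = z + O^{2}$)
$T{\left(E \right)} = \left(5 + E\right)^{2}$ ($T{\left(E \right)} = \left(E + 5\right)^{2} = \left(5 + E\right)^{2}$)
$T{\left(K{\left(-2,-1 \right)} \right)} - A{\left(-152 \right)} = \left(5 - \left(2 - \left(-1\right)^{2}\right)\right)^{2} - 151 = \left(5 + \left(-2 + 1\right)\right)^{2} - 151 = \left(5 - 1\right)^{2} - 151 = 4^{2} - 151 = 16 - 151 = -135$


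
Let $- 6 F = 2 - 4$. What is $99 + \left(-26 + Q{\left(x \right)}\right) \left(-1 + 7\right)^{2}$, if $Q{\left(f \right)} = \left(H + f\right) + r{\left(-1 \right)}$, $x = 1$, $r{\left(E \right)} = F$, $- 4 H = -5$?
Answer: $-744$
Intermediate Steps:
$H = \frac{5}{4}$ ($H = \left(- \frac{1}{4}\right) \left(-5\right) = \frac{5}{4} \approx 1.25$)
$F = \frac{1}{3}$ ($F = - \frac{2 - 4}{6} = \left(- \frac{1}{6}\right) \left(-2\right) = \frac{1}{3} \approx 0.33333$)
$r{\left(E \right)} = \frac{1}{3}$
$Q{\left(f \right)} = \frac{19}{12} + f$ ($Q{\left(f \right)} = \left(\frac{5}{4} + f\right) + \frac{1}{3} = \frac{19}{12} + f$)
$99 + \left(-26 + Q{\left(x \right)}\right) \left(-1 + 7\right)^{2} = 99 + \left(-26 + \left(\frac{19}{12} + 1\right)\right) \left(-1 + 7\right)^{2} = 99 + \left(-26 + \frac{31}{12}\right) 6^{2} = 99 - 843 = -744$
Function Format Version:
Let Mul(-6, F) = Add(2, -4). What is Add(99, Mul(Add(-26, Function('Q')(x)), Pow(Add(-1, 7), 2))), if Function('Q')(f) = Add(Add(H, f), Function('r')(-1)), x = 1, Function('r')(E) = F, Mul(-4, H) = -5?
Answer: -744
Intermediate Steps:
H = Rational(5, 4) (H = Mul(Rational(-1, 4), -5) = Rational(5, 4) ≈ 1.2500)
F = Rational(1, 3) (F = Mul(Rational(-1, 6), Add(2, -4)) = Mul(Rational(-1, 6), -2) = Rational(1, 3) ≈ 0.33333)
Function('r')(E) = Rational(1, 3)
Function('Q')(f) = Add(Rational(19, 12), f) (Function('Q')(f) = Add(Add(Rational(5, 4), f), Rational(1, 3)) = Add(Rational(19, 12), f))
Add(99, Mul(Add(-26, Function('Q')(x)), Pow(Add(-1, 7), 2))) = Add(99, Mul(Add(-26, Add(Rational(19, 12), 1)), Pow(Add(-1, 7), 2))) = Add(99, Mul(Add(-26, Rational(31, 12)), Pow(6, 2))) = Add(99, Mul(Rational(-281, 12), 36)) = Add(99, -843) = -744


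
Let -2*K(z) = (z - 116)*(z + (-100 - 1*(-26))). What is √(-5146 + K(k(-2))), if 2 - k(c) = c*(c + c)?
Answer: 3*I*√1114 ≈ 100.13*I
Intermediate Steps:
k(c) = 2 - 2*c² (k(c) = 2 - c*(c + c) = 2 - c*2*c = 2 - 2*c²)
K(z) = -(-116 + z)*(-74 + z)/2 (K(z) = -(z - 116)*(z + (-100 - 1*(-26)))/2 = -(-116 + z)*(z + (-100 + 26))/2 = -(-116 + z)*(z - 74)/2 = -(-116 + z)*(-74 + z)/2)
√(-5146 + K(k(-2))) = √(-5146 + (-4292 + 95*(2 - 2*(-2)²) - (2 - 2*(-2)²)²/2)) = √(-5146 + (-4292 + 95*(2 - 2*4) - (2 - 2*4)²/2)) = √(-5146 + (-4292 + 95*(2 - 8) - (2 - 8)²/2)) = √(-5146 + (-4292 + 95*(-6) - ½*(-6)²)) = √(-5146 + (-4292 - 570 - ½*36)) = √(-5146 + (-4292 - 570 - 18)) = √(-5146 - 4880) = √(-10026) = 3*I*√1114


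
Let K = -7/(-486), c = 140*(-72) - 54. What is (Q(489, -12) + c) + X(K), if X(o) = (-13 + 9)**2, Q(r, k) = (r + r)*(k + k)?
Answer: -33590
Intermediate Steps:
Q(r, k) = 4*k*r (Q(r, k) = (2*r)*(2*k) = 4*k*r)
c = -10134 (c = -10080 - 54 = -10134)
K = 7/486 (K = -7*(-1/486) = 7/486 ≈ 0.014403)
X(o) = 16 (X(o) = (-4)**2 = 16)
(Q(489, -12) + c) + X(K) = (4*(-12)*489 - 10134) + 16 = (-23472 - 10134) + 16 = -33606 + 16 = -33590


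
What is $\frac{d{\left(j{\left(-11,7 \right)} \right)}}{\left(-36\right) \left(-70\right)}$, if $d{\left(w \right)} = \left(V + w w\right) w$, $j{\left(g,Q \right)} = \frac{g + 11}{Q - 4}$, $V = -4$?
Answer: $0$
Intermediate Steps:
$j{\left(g,Q \right)} = \frac{11 + g}{-4 + Q}$
$d{\left(w \right)} = w \left(-4 + w^{2}\right)$ ($d{\left(w \right)} = \left(-4 + w w\right) w = \left(-4 + w^{2}\right) w = w \left(-4 + w^{2}\right)$)
$\frac{d{\left(j{\left(-11,7 \right)} \right)}}{\left(-36\right) \left(-70\right)} = \frac{\frac{11 - 11}{-4 + 7} \left(-4 + \left(\frac{11 - 11}{-4 + 7}\right)^{2}\right)}{\left(-36\right) \left(-70\right)} = \frac{\frac{1}{3} \cdot 0 \left(-4 + \left(\frac{1}{3} \cdot 0\right)^{2}\right)}{2520} = \frac{1}{3} \cdot 0 \left(-4 + \left(\frac{1}{3} \cdot 0\right)^{2}\right) \frac{1}{2520} = 0 \left(-4 + 0^{2}\right) \frac{1}{2520} = 0 \left(-4 + 0\right) \frac{1}{2520} = 0 \left(-4\right) \frac{1}{2520} = 0 \cdot \frac{1}{2520} = 0$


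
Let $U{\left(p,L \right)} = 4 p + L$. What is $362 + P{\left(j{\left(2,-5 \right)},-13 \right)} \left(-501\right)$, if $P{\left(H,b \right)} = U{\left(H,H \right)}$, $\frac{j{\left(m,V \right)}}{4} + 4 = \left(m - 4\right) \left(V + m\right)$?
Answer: $-19678$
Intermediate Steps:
$j{\left(m,V \right)} = -16 + 4 \left(-4 + m\right) \left(V + m\right)$ ($j{\left(m,V \right)} = -16 + 4 \left(m - 4\right) \left(V + m\right) = -16 + 4 \left(-4 + m\right) \left(V + m\right)$)
$U{\left(p,L \right)} = L + 4 p$
$P{\left(H,b \right)} = 5 H$ ($P{\left(H,b \right)} = H + 4 H = 5 H$)
$362 + P{\left(j{\left(2,-5 \right)},-13 \right)} \left(-501\right) = 362 + 5 \left(-16 - -80 - 32 + 4 \cdot 2^{2} + 4 \left(-5\right) 2\right) \left(-501\right) = 362 + 5 \left(-16 + 80 - 32 + 4 \cdot 4 - 40\right) \left(-501\right) = 362 + 5 \left(-16 + 80 - 32 + 16 - 40\right) \left(-501\right) = 362 + 5 \cdot 8 \left(-501\right) = 362 + 40 \left(-501\right) = 362 - 20040 = -19678$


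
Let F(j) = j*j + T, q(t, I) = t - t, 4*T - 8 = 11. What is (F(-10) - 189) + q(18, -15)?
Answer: -337/4 ≈ -84.250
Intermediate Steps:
T = 19/4 (T = 2 + (¼)*11 = 2 + 11/4 = 19/4 ≈ 4.7500)
q(t, I) = 0
F(j) = 19/4 + j² (F(j) = j*j + 19/4 = j² + 19/4 = 19/4 + j²)
(F(-10) - 189) + q(18, -15) = ((19/4 + (-10)²) - 189) + 0 = ((19/4 + 100) - 189) + 0 = (419/4 - 189) + 0 = -337/4 + 0 = -337/4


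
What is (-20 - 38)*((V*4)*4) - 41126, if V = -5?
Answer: -36486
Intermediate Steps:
(-20 - 38)*((V*4)*4) - 41126 = (-20 - 38)*(-5*4*4) - 41126 = -(-1160)*4 - 41126 = -58*(-80) - 41126 = 4640 - 41126 = -36486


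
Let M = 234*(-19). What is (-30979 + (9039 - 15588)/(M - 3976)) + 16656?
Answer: -120621757/8422 ≈ -14322.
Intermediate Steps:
M = -4446
(-30979 + (9039 - 15588)/(M - 3976)) + 16656 = (-30979 + (9039 - 15588)/(-4446 - 3976)) + 16656 = (-30979 - 6549/(-8422)) + 16656 = (-30979 - 6549*(-1/8422)) + 16656 = (-30979 + 6549/8422) + 16656 = -260898589/8422 + 16656 = -120621757/8422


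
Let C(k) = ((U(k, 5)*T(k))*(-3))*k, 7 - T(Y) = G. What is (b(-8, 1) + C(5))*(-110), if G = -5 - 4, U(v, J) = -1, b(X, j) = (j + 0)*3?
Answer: -26730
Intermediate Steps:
b(X, j) = 3*j (b(X, j) = j*3 = 3*j)
G = -9
T(Y) = 16 (T(Y) = 7 - 1*(-9) = 7 + 9 = 16)
C(k) = 48*k (C(k) = (-1*16*(-3))*k = (-16*(-3))*k = 48*k)
(b(-8, 1) + C(5))*(-110) = (3*1 + 48*5)*(-110) = (3 + 240)*(-110) = 243*(-110) = -26730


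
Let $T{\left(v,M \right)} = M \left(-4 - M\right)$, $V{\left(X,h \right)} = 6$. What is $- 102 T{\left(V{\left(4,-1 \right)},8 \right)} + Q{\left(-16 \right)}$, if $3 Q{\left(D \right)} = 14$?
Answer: $\frac{29390}{3} \approx 9796.7$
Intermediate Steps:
$Q{\left(D \right)} = \frac{14}{3}$ ($Q{\left(D \right)} = \frac{1}{3} \cdot 14 = \frac{14}{3}$)
$- 102 T{\left(V{\left(4,-1 \right)},8 \right)} + Q{\left(-16 \right)} = - 102 \left(\left(-1\right) 8 \left(4 + 8\right)\right) + \frac{14}{3} = - 102 \left(\left(-1\right) 8 \cdot 12\right) + \frac{14}{3} = \left(-102\right) \left(-96\right) + \frac{14}{3} = 9792 + \frac{14}{3} = \frac{29390}{3}$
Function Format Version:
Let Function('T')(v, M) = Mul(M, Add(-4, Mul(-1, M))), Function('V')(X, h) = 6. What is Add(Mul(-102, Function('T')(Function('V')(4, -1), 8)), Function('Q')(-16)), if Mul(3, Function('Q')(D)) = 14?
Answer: Rational(29390, 3) ≈ 9796.7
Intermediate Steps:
Function('Q')(D) = Rational(14, 3) (Function('Q')(D) = Mul(Rational(1, 3), 14) = Rational(14, 3))
Add(Mul(-102, Function('T')(Function('V')(4, -1), 8)), Function('Q')(-16)) = Add(Mul(-102, Mul(-1, 8, Add(4, 8))), Rational(14, 3)) = Add(Mul(-102, Mul(-1, 8, 12)), Rational(14, 3)) = Add(Mul(-102, -96), Rational(14, 3)) = Add(9792, Rational(14, 3)) = Rational(29390, 3)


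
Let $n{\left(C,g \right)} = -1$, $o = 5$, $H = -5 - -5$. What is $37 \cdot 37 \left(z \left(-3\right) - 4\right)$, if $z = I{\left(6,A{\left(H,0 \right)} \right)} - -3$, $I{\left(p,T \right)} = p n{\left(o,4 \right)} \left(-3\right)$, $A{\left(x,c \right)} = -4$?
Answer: $-91723$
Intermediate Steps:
$H = 0$ ($H = -5 + 5 = 0$)
$I{\left(p,T \right)} = 3 p$ ($I{\left(p,T \right)} = p \left(-1\right) \left(-3\right) = - p \left(-3\right) = 3 p$)
$z = 21$ ($z = 3 \cdot 6 - -3 = 18 + 3 = 21$)
$37 \cdot 37 \left(z \left(-3\right) - 4\right) = 37 \cdot 37 \left(21 \left(-3\right) - 4\right) = 1369 \left(-63 - 4\right) = 1369 \left(-67\right) = -91723$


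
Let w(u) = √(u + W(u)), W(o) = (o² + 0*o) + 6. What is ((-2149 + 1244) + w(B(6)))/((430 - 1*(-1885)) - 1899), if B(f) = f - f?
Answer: -905/416 + √6/416 ≈ -2.1696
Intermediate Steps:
B(f) = 0
W(o) = 6 + o² (W(o) = (o² + 0) + 6 = o² + 6 = 6 + o²)
w(u) = √(6 + u + u²) (w(u) = √(u + (6 + u²)) = √(6 + u + u²))
((-2149 + 1244) + w(B(6)))/((430 - 1*(-1885)) - 1899) = ((-2149 + 1244) + √(6 + 0 + 0²))/((430 - 1*(-1885)) - 1899) = (-905 + √(6 + 0 + 0))/((430 + 1885) - 1899) = (-905 + √6)/(2315 - 1899) = (-905 + √6)/416 = (-905 + √6)*(1/416) = -905/416 + √6/416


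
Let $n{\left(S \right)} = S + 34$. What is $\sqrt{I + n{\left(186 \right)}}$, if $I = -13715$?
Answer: $i \sqrt{13495} \approx 116.17 i$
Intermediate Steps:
$n{\left(S \right)} = 34 + S$
$\sqrt{I + n{\left(186 \right)}} = \sqrt{-13715 + \left(34 + 186\right)} = \sqrt{-13715 + 220} = \sqrt{-13495} = i \sqrt{13495}$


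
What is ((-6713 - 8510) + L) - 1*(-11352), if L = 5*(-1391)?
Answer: -10826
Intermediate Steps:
L = -6955
((-6713 - 8510) + L) - 1*(-11352) = ((-6713 - 8510) - 6955) - 1*(-11352) = (-15223 - 6955) + 11352 = -22178 + 11352 = -10826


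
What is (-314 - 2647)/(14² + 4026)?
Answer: -2961/4222 ≈ -0.70133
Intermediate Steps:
(-314 - 2647)/(14² + 4026) = -2961/(196 + 4026) = -2961/4222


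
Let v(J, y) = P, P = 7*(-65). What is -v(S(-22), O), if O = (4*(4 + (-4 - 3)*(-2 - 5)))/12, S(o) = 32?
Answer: 455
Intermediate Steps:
O = 53/3 (O = (4*(4 - 7*(-7)))*(1/12) = (4*(4 + 49))*(1/12) = (4*53)*(1/12) = 212*(1/12) = 53/3 ≈ 17.667)
P = -455
v(J, y) = -455
-v(S(-22), O) = -1*(-455) = 455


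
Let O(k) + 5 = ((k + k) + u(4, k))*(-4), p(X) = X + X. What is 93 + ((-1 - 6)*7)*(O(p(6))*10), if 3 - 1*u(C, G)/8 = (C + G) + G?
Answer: -342417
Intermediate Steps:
p(X) = 2*X
u(C, G) = 24 - 16*G - 8*C (u(C, G) = 24 - 8*((C + G) + G) = 24 - 8*(C + 2*G) = 24 + (-16*G - 8*C) = 24 - 16*G - 8*C)
O(k) = 27 + 56*k (O(k) = -5 + ((k + k) + (24 - 16*k - 8*4))*(-4) = -5 + (2*k + (24 - 16*k - 32))*(-4) = -5 + (2*k + (-8 - 16*k))*(-4) = -5 + (-8 - 14*k)*(-4) = -5 + (32 + 56*k) = 27 + 56*k)
93 + ((-1 - 6)*7)*(O(p(6))*10) = 93 + ((-1 - 6)*7)*((27 + 56*(2*6))*10) = 93 + (-7*7)*((27 + 56*12)*10) = 93 - 49*(27 + 672)*10 = 93 - 34251*10 = 93 - 49*6990 = 93 - 342510 = -342417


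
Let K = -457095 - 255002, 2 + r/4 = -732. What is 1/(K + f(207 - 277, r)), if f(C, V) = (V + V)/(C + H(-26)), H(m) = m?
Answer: -6/4272215 ≈ -1.4044e-6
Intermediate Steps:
r = -2936 (r = -8 + 4*(-732) = -8 - 2928 = -2936)
f(C, V) = 2*V/(-26 + C) (f(C, V) = (V + V)/(C - 26) = (2*V)/(-26 + C) = 2*V/(-26 + C))
K = -712097
1/(K + f(207 - 277, r)) = 1/(-712097 + 2*(-2936)/(-26 + (207 - 277))) = 1/(-712097 + 2*(-2936)/(-26 - 70)) = 1/(-712097 + 2*(-2936)/(-96)) = 1/(-712097 + 2*(-2936)*(-1/96)) = 1/(-712097 + 367/6) = 1/(-4272215/6) = -6/4272215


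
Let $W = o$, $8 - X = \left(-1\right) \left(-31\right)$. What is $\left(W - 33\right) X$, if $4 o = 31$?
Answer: $\frac{2323}{4} \approx 580.75$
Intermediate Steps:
$X = -23$ ($X = 8 - \left(-1\right) \left(-31\right) = 8 - 31 = -23$)
$o = \frac{31}{4}$ ($o = \frac{1}{4} \cdot 31 = \frac{31}{4} \approx 7.75$)
$W = \frac{31}{4} \approx 7.75$
$\left(W - 33\right) X = \left(\frac{31}{4} - 33\right) \left(-23\right) = \left(- \frac{101}{4}\right) \left(-23\right) = \frac{2323}{4}$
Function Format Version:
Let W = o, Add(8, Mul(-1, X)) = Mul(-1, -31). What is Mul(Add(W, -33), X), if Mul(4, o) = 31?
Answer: Rational(2323, 4) ≈ 580.75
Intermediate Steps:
X = -23 (X = Add(8, Mul(-1, Mul(-1, -31))) = Add(8, Mul(-1, 31)) = Add(8, -31) = -23)
o = Rational(31, 4) (o = Mul(Rational(1, 4), 31) = Rational(31, 4) ≈ 7.7500)
W = Rational(31, 4) ≈ 7.7500
Mul(Add(W, -33), X) = Mul(Add(Rational(31, 4), -33), -23) = Mul(Rational(-101, 4), -23) = Rational(2323, 4)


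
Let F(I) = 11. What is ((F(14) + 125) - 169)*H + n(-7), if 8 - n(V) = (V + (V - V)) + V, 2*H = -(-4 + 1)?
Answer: -55/2 ≈ -27.500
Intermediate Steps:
H = 3/2 (H = (-(-4 + 1))/2 = (-1*(-3))/2 = (½)*3 = 3/2 ≈ 1.5000)
n(V) = 8 - 2*V (n(V) = 8 - ((V + (V - V)) + V) = 8 - ((V + 0) + V) = 8 - (V + V) = 8 - 2*V)
((F(14) + 125) - 169)*H + n(-7) = ((11 + 125) - 169)*(3/2) + (8 - 2*(-7)) = (136 - 169)*(3/2) + (8 + 14) = -33*3/2 + 22 = -99/2 + 22 = -55/2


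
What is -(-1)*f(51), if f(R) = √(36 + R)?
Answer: √87 ≈ 9.3274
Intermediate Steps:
-(-1)*f(51) = -(-1)*√(36 + 51) = -(-1)*√87 = √87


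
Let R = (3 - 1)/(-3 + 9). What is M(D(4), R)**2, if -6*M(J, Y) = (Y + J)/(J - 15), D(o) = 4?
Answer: 169/39204 ≈ 0.0043108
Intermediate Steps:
R = 1/3 (R = 2/6 = 2*(1/6) = 1/3 ≈ 0.33333)
M(J, Y) = -(J + Y)/(6*(-15 + J)) (M(J, Y) = -(Y + J)/(6*(J - 15)) = -(J + Y)/(6*(-15 + J)))
M(D(4), R)**2 = ((-1*4 - 1*1/3)/(6*(-15 + 4)))**2 = ((1/6)*(-4 - 1/3)/(-11))**2 = ((1/6)*(-1/11)*(-13/3))**2 = (13/198)**2 = 169/39204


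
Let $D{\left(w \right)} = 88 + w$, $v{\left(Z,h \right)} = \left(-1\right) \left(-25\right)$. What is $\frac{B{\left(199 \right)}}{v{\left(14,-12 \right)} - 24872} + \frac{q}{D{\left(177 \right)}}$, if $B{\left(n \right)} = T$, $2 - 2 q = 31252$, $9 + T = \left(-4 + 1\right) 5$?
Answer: $- \frac{77645603}{1316891} \approx -58.961$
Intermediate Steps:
$v{\left(Z,h \right)} = 25$
$T = -24$ ($T = -9 + \left(-4 + 1\right) 5 = -9 - 15 = -24$)
$q = -15625$ ($q = 1 - 15626 = -15625$)
$B{\left(n \right)} = -24$
$\frac{B{\left(199 \right)}}{v{\left(14,-12 \right)} - 24872} + \frac{q}{D{\left(177 \right)}} = - \frac{24}{25 - 24872} - \frac{15625}{88 + 177} = - \frac{24}{-24847} - \frac{15625}{265} = \left(-24\right) \left(- \frac{1}{24847}\right) - \frac{3125}{53} = \frac{24}{24847} - \frac{3125}{53} = - \frac{77645603}{1316891}$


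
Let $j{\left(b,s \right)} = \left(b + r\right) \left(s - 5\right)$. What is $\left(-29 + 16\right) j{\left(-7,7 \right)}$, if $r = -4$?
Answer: $286$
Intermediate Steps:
$j{\left(b,s \right)} = \left(-5 + s\right) \left(-4 + b\right)$ ($j{\left(b,s \right)} = \left(b - 4\right) \left(s - 5\right) = \left(-4 + b\right) \left(-5 + s\right) = \left(-5 + s\right) \left(-4 + b\right)$)
$\left(-29 + 16\right) j{\left(-7,7 \right)} = \left(-29 + 16\right) \left(20 - -35 - 28 - 49\right) = - 13 \left(20 + 35 - 28 - 49\right) = \left(-13\right) \left(-22\right) = 286$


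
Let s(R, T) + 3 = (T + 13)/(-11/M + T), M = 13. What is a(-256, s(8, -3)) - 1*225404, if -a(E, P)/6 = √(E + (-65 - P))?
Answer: -225404 - 6*I*√7885/5 ≈ -2.254e+5 - 106.56*I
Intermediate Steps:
s(R, T) = -3 + (13 + T)/(-11/13 + T) (s(R, T) = -3 + (T + 13)/(-11/13 + T) = -3 + (13 + T)/(-11*1/13 + T) = -3 + (13 + T)/(-11/13 + T))
a(E, P) = -6*√(-65 + E - P) (a(E, P) = -6*√(E + (-65 - P)) = -6*√(-65 + E - P))
a(-256, s(8, -3)) - 1*225404 = -6*√(-65 - 256 - 2*(101 - 13*(-3))/(-11 + 13*(-3))) - 1*225404 = -6*√(-65 - 256 - 2*(101 + 39)/(-11 - 39)) - 225404 = -6*√(-65 - 256 - 2*140/(-50)) - 225404 = -6*√(-65 - 256 - 2*(-1)*140/50) - 225404 = -6*√(-65 - 256 - 1*(-28/5)) - 225404 = -6*√(-65 - 256 + 28/5) - 225404 = -6*I*√7885/5 - 225404 = -225404 - 6*I*√7885/5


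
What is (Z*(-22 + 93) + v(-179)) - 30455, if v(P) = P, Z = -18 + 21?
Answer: -30421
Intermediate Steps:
Z = 3
(Z*(-22 + 93) + v(-179)) - 30455 = (3*(-22 + 93) - 179) - 30455 = (3*71 - 179) - 30455 = (213 - 179) - 30455 = 34 - 30455 = -30421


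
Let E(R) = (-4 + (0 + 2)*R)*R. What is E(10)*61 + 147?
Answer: 9907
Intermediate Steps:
E(R) = R*(-4 + 2*R) (E(R) = (-4 + 2*R)*R = R*(-4 + 2*R))
E(10)*61 + 147 = (2*10*(-2 + 10))*61 + 147 = (2*10*8)*61 + 147 = 160*61 + 147 = 9760 + 147 = 9907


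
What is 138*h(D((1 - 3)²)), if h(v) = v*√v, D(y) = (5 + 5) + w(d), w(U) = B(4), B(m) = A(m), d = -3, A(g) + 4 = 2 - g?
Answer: 1104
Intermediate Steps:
A(g) = -2 - g (A(g) = -4 + (2 - g) = -2 - g)
B(m) = -2 - m
w(U) = -6 (w(U) = -2 - 1*4 = -2 - 4 = -6)
D(y) = 4 (D(y) = (5 + 5) - 6 = 10 - 6 = 4)
h(v) = v^(3/2)
138*h(D((1 - 3)²)) = 138*4^(3/2) = 138*8 = 1104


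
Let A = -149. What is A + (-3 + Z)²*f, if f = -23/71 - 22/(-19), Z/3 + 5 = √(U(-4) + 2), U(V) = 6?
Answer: 244499/1349 - 243000*√2/1349 ≈ -73.503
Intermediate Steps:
Z = -15 + 6*√2 (Z = -15 + 3*√(6 + 2) = -15 + 3*√8 = -15 + 3*(2*√2) = -15 + 6*√2 ≈ -6.5147)
f = 1125/1349 (f = -23*1/71 - 22*(-1/19) = -23/71 + 22/19 = 1125/1349 ≈ 0.83395)
A + (-3 + Z)²*f = -149 + (-3 + (-15 + 6*√2))²*(1125/1349) = -149 + (-18 + 6*√2)²*(1125/1349) = -149 + 1125*(-18 + 6*√2)²/1349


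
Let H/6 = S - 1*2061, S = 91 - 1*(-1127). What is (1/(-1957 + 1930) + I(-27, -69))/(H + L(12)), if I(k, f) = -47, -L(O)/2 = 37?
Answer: 635/69282 ≈ 0.0091654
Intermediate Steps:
L(O) = -74 (L(O) = -2*37 = -74)
S = 1218 (S = 91 + 1127 = 1218)
H = -5058 (H = 6*(1218 - 1*2061) = 6*(1218 - 2061) = 6*(-843) = -5058)
(1/(-1957 + 1930) + I(-27, -69))/(H + L(12)) = (1/(-1957 + 1930) - 47)/(-5058 - 74) = (1/(-27) - 47)/(-5132) = (-1/27 - 47)*(-1/5132) = -1270/27*(-1/5132) = 635/69282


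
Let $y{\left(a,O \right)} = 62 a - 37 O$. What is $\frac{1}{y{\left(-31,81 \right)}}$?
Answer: $- \frac{1}{4919} \approx -0.00020329$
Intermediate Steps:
$y{\left(a,O \right)} = - 37 O + 62 a$
$\frac{1}{y{\left(-31,81 \right)}} = \frac{1}{\left(-37\right) 81 + 62 \left(-31\right)} = \frac{1}{-2997 - 1922} = \frac{1}{-4919} = - \frac{1}{4919}$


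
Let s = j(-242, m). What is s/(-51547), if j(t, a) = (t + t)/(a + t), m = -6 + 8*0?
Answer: -121/3195914 ≈ -3.7861e-5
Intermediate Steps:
m = -6 (m = -6 + 0 = -6)
j(t, a) = 2*t/(a + t) (j(t, a) = (2*t)/(a + t) = 2*t/(a + t))
s = 121/62 (s = 2*(-242)/(-6 - 242) = 2*(-242)/(-248) = 2*(-242)*(-1/248) = 121/62 ≈ 1.9516)
s/(-51547) = (121/62)/(-51547) = (121/62)*(-1/51547) = -121/3195914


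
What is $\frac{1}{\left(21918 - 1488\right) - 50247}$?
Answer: $- \frac{1}{29817} \approx -3.3538 \cdot 10^{-5}$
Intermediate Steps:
$\frac{1}{\left(21918 - 1488\right) - 50247} = \frac{1}{20430 - 50247} = \frac{1}{-29817} = - \frac{1}{29817}$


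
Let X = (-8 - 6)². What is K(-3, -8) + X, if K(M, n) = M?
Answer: 193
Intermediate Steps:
X = 196 (X = (-14)² = 196)
K(-3, -8) + X = -3 + 196 = 193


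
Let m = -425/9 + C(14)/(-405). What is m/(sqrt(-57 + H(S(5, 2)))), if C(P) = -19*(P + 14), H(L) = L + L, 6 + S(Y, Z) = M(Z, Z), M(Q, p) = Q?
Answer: 18593*I*sqrt(65)/26325 ≈ 5.6943*I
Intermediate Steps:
S(Y, Z) = -6 + Z
H(L) = 2*L
C(P) = -266 - 19*P (C(P) = -19*(14 + P) = -266 - 19*P)
m = -18593/405 (m = -425/9 + (-266 - 19*14)/(-405) = -425*1/9 + (-266 - 266)*(-1/405) = -425/9 - 532*(-1/405) = -425/9 + 532/405 = -18593/405 ≈ -45.909)
m/(sqrt(-57 + H(S(5, 2)))) = -18593/(405*sqrt(-57 + 2*(-6 + 2))) = -18593/(405*sqrt(-57 + 2*(-4))) = -18593/(405*sqrt(-57 - 8)) = -18593*(-I*sqrt(65)/65)/405 = -(-18593)*I*sqrt(65)/26325 = 18593*I*sqrt(65)/26325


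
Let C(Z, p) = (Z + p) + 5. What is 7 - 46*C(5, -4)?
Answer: -269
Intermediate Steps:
C(Z, p) = 5 + Z + p
7 - 46*C(5, -4) = 7 - 46*(5 + 5 - 4) = 7 - 46*6 = 7 - 276 = -269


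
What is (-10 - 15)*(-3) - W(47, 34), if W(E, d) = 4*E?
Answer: -113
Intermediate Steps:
(-10 - 15)*(-3) - W(47, 34) = (-10 - 15)*(-3) - 4*47 = -25*(-3) - 1*188 = 75 - 188 = -113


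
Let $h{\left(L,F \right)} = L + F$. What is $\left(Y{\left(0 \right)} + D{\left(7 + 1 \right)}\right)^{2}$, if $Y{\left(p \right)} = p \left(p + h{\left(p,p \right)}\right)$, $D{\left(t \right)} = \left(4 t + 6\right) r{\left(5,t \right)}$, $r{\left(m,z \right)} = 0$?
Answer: $0$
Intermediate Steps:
$h{\left(L,F \right)} = F + L$
$D{\left(t \right)} = 0$ ($D{\left(t \right)} = \left(4 t + 6\right) 0 = \left(6 + 4 t\right) 0 = 0$)
$Y{\left(p \right)} = 3 p^{2}$ ($Y{\left(p \right)} = p \left(p + \left(p + p\right)\right) = p \left(p + 2 p\right) = p 3 p = 3 p^{2}$)
$\left(Y{\left(0 \right)} + D{\left(7 + 1 \right)}\right)^{2} = \left(3 \cdot 0^{2} + 0\right)^{2} = \left(3 \cdot 0 + 0\right)^{2} = \left(0 + 0\right)^{2} = 0^{2} = 0$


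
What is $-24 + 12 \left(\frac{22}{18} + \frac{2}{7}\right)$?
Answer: $- \frac{124}{21} \approx -5.9048$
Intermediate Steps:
$-24 + 12 \left(\frac{22}{18} + \frac{2}{7}\right) = -24 + 12 \left(22 \cdot \frac{1}{18} + 2 \cdot \frac{1}{7}\right) = -24 + 12 \left(\frac{11}{9} + \frac{2}{7}\right) = -24 + 12 \cdot \frac{95}{63} = -24 + \frac{380}{21} = - \frac{124}{21}$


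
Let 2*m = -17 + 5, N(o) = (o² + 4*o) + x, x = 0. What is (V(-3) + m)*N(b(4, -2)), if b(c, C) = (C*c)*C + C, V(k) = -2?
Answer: -2016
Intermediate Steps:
b(c, C) = C + c*C² (b(c, C) = c*C² + C = C + c*C²)
N(o) = o² + 4*o (N(o) = (o² + 4*o) + 0 = o² + 4*o)
m = -6 (m = (-17 + 5)/2 = (½)*(-12) = -6)
(V(-3) + m)*N(b(4, -2)) = (-2 - 6)*((-2*(1 - 2*4))*(4 - 2*(1 - 2*4))) = -8*(-2*(1 - 8))*(4 - 2*(1 - 8)) = -8*(-2*(-7))*(4 - 2*(-7)) = -112*(4 + 14) = -112*18 = -8*252 = -2016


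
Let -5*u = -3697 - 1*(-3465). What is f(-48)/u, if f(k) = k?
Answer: -30/29 ≈ -1.0345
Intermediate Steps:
u = 232/5 (u = -(-3697 - 1*(-3465))/5 = -(-3697 + 3465)/5 = -⅕*(-232) = 232/5 ≈ 46.400)
f(-48)/u = -48/232/5 = -48*5/232 = -30/29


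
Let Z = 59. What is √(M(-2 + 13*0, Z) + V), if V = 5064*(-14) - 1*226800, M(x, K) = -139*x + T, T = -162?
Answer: 2*I*√74395 ≈ 545.51*I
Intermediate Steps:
M(x, K) = -162 - 139*x (M(x, K) = -139*x - 162 = -162 - 139*x)
V = -297696 (V = -70896 - 226800 = -297696)
√(M(-2 + 13*0, Z) + V) = √((-162 - 139*(-2 + 13*0)) - 297696) = √((-162 - 139*(-2 + 0)) - 297696) = √((-162 - 139*(-2)) - 297696) = √((-162 + 278) - 297696) = √(116 - 297696) = √(-297580) = 2*I*√74395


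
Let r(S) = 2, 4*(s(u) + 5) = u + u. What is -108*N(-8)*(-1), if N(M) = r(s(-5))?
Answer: 216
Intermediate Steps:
s(u) = -5 + u/2 (s(u) = -5 + (u + u)/4 = -5 + (2*u)/4 = -5 + u/2)
N(M) = 2
-108*N(-8)*(-1) = -108*2*(-1) = -216*(-1) = 216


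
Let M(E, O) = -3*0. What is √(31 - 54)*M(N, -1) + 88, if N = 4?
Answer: 88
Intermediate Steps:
M(E, O) = 0
√(31 - 54)*M(N, -1) + 88 = √(31 - 54)*0 + 88 = √(-23)*0 + 88 = (I*√23)*0 + 88 = 0 + 88 = 88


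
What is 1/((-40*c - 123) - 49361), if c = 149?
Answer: -1/55444 ≈ -1.8036e-5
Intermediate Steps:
1/((-40*c - 123) - 49361) = 1/((-40*149 - 123) - 49361) = 1/((-5960 - 123) - 49361) = 1/(-6083 - 49361) = 1/(-55444) = -1/55444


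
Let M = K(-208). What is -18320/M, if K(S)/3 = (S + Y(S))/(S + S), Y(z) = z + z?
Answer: -36640/9 ≈ -4071.1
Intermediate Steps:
Y(z) = 2*z
K(S) = 9/2 (K(S) = 3*((S + 2*S)/(S + S)) = 3*((3*S)/((2*S))) = 3*((3*S)*(1/(2*S))) = 3*(3/2) = 9/2)
M = 9/2 ≈ 4.5000
-18320/M = -18320/9/2 = -18320*2/9 = -36640/9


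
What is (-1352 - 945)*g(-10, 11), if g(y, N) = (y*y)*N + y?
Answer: -2503730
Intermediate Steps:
g(y, N) = y + N*y² (g(y, N) = y²*N + y = N*y² + y = y + N*y²)
(-1352 - 945)*g(-10, 11) = (-1352 - 945)*(-10*(1 + 11*(-10))) = -(-22970)*(1 - 110) = -(-22970)*(-109) = -2297*1090 = -2503730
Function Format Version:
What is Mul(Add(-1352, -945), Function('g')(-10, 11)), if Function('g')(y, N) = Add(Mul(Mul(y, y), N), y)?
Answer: -2503730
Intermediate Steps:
Function('g')(y, N) = Add(y, Mul(N, Pow(y, 2))) (Function('g')(y, N) = Add(Mul(Pow(y, 2), N), y) = Add(Mul(N, Pow(y, 2)), y) = Add(y, Mul(N, Pow(y, 2))))
Mul(Add(-1352, -945), Function('g')(-10, 11)) = Mul(Add(-1352, -945), Mul(-10, Add(1, Mul(11, -10)))) = Mul(-2297, Mul(-10, Add(1, -110))) = Mul(-2297, Mul(-10, -109)) = Mul(-2297, 1090) = -2503730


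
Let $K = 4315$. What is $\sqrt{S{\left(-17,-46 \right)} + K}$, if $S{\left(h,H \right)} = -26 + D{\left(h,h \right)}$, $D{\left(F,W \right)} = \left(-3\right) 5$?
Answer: $\sqrt{4274} \approx 65.376$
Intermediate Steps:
$D{\left(F,W \right)} = -15$
$S{\left(h,H \right)} = -41$ ($S{\left(h,H \right)} = -26 - 15 = -41$)
$\sqrt{S{\left(-17,-46 \right)} + K} = \sqrt{-41 + 4315} = \sqrt{4274}$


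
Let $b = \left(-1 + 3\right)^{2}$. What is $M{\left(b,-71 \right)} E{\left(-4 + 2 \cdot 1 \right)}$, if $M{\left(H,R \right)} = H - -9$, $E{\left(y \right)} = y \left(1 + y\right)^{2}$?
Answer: $-26$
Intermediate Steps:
$b = 4$ ($b = 2^{2} = 4$)
$M{\left(H,R \right)} = 9 + H$ ($M{\left(H,R \right)} = H + 9 = 9 + H$)
$M{\left(b,-71 \right)} E{\left(-4 + 2 \cdot 1 \right)} = \left(9 + 4\right) \left(-4 + 2 \cdot 1\right) \left(1 + \left(-4 + 2 \cdot 1\right)\right)^{2} = 13 \left(-4 + 2\right) \left(1 + \left(-4 + 2\right)\right)^{2} = 13 \left(- 2 \left(1 - 2\right)^{2}\right) = 13 \left(- 2 \left(-1\right)^{2}\right) = 13 \left(\left(-2\right) 1\right) = 13 \left(-2\right) = -26$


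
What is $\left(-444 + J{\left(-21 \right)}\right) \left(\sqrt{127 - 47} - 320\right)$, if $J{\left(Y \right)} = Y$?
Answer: $148800 - 1860 \sqrt{5} \approx 1.4464 \cdot 10^{5}$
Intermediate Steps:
$\left(-444 + J{\left(-21 \right)}\right) \left(\sqrt{127 - 47} - 320\right) = \left(-444 - 21\right) \left(\sqrt{127 - 47} - 320\right) = - 465 \left(\sqrt{80} - 320\right) = - 465 \left(4 \sqrt{5} - 320\right) = - 465 \left(-320 + 4 \sqrt{5}\right) = 148800 - 1860 \sqrt{5}$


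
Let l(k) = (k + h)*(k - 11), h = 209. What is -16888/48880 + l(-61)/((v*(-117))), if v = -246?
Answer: -537893/751530 ≈ -0.71573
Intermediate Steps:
l(k) = (-11 + k)*(209 + k) (l(k) = (k + 209)*(k - 11) = (209 + k)*(-11 + k) = (-11 + k)*(209 + k))
-16888/48880 + l(-61)/((v*(-117))) = -16888/48880 + (-2299 + (-61)² + 198*(-61))/((-246*(-117))) = -16888*1/48880 + (-2299 + 3721 - 12078)/28782 = -2111/6110 - 10656*1/28782 = -2111/6110 - 592/1599 = -537893/751530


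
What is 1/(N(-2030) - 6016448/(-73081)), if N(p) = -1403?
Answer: -73081/96516195 ≈ -0.00075719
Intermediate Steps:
1/(N(-2030) - 6016448/(-73081)) = 1/(-1403 - 6016448/(-73081)) = 1/(-1403 - 6016448*(-1/73081)) = 1/(-1403 + 6016448/73081) = 1/(-96516195/73081) = -73081/96516195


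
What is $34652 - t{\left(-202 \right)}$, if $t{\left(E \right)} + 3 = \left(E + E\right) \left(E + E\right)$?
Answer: $-128561$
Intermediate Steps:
$t{\left(E \right)} = -3 + 4 E^{2}$ ($t{\left(E \right)} = -3 + \left(E + E\right) \left(E + E\right) = -3 + 2 E 2 E = -3 + 4 E^{2}$)
$34652 - t{\left(-202 \right)} = 34652 - \left(-3 + 4 \left(-202\right)^{2}\right) = 34652 - \left(-3 + 4 \cdot 40804\right) = 34652 - \left(-3 + 163216\right) = 34652 - 163213 = -128561$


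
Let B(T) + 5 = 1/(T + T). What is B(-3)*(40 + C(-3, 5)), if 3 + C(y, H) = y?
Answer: -527/3 ≈ -175.67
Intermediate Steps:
B(T) = -5 + 1/(2*T) (B(T) = -5 + 1/(T + T) = -5 + 1/(2*T))
C(y, H) = -3 + y
B(-3)*(40 + C(-3, 5)) = (-5 + (½)/(-3))*(40 + (-3 - 3)) = (-5 + (½)*(-⅓))*(40 - 6) = (-5 - ⅙)*34 = -31/6*34 = -527/3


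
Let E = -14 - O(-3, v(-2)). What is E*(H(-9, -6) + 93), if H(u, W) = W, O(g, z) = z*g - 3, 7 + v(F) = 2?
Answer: -2262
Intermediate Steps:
v(F) = -5 (v(F) = -7 + 2 = -5)
O(g, z) = -3 + g*z (O(g, z) = g*z - 3 = -3 + g*z)
E = -26 (E = -14 - (-3 - 3*(-5)) = -14 - (-3 + 15) = -14 - 1*12 = -14 - 12 = -26)
E*(H(-9, -6) + 93) = -26*(-6 + 93) = -26*87 = -2262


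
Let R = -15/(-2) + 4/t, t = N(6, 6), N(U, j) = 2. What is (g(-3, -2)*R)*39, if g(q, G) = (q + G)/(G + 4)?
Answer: -3705/4 ≈ -926.25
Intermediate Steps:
g(q, G) = (G + q)/(4 + G)
t = 2
R = 19/2 (R = -15/(-2) + 4/2 = -15*(-½) + 4*(½) = 15/2 + 2 = 19/2 ≈ 9.5000)
(g(-3, -2)*R)*39 = (((-2 - 3)/(4 - 2))*(19/2))*39 = ((-5/2)*(19/2))*39 = (((½)*(-5))*(19/2))*39 = -5/2*19/2*39 = -95/4*39 = -3705/4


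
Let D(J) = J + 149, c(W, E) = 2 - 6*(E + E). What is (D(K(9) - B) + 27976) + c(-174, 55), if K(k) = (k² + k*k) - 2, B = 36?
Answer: 27591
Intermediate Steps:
c(W, E) = 2 - 12*E
K(k) = -2 + 2*k² (K(k) = (k² + k²) - 2 = 2*k² - 2 = -2 + 2*k²)
D(J) = 149 + J
(D(K(9) - B) + 27976) + c(-174, 55) = ((149 + ((-2 + 2*9²) - 1*36)) + 27976) + (2 - 12*55) = ((149 + ((-2 + 2*81) - 36)) + 27976) + (2 - 660) = ((149 + ((-2 + 162) - 36)) + 27976) - 658 = ((149 + (160 - 36)) + 27976) - 658 = ((149 + 124) + 27976) - 658 = (273 + 27976) - 658 = 28249 - 658 = 27591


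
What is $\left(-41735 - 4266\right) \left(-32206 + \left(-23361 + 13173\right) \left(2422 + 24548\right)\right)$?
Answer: $12641192838566$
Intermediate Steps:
$\left(-41735 - 4266\right) \left(-32206 + \left(-23361 + 13173\right) \left(2422 + 24548\right)\right) = - 46001 \left(-32206 - 274770360\right) = \left(-46001\right) \left(-274802566\right) = 12641192838566$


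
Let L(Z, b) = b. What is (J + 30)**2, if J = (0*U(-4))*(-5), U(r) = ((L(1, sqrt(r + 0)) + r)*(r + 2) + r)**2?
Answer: 900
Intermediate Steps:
U(r) = (r + (2 + r)*(r + sqrt(r)))**2 (U(r) = ((sqrt(r + 0) + r)*(r + 2) + r)**2 = ((sqrt(r) + r)*(2 + r) + r)**2 = ((r + sqrt(r))*(2 + r) + r)**2 = ((2 + r)*(r + sqrt(r)) + r)**2 = (r + (2 + r)*(r + sqrt(r)))**2)
J = 0 (J = (0*((-4)**2 + (-4)**(3/2) + 2*sqrt(-4) + 3*(-4))**2)*(-5) = (0*(16 - 8*I + 2*(2*I) - 12)**2)*(-5) = (0*(16 - 8*I + 4*I - 12)**2)*(-5) = (0*(4 - 4*I)**2)*(-5) = 0*(-5) = 0)
(J + 30)**2 = (0 + 30)**2 = 30**2 = 900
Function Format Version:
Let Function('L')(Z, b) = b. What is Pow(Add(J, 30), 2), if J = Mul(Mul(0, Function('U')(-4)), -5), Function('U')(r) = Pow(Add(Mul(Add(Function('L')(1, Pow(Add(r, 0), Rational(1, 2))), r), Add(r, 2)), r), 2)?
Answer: 900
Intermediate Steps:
Function('U')(r) = Pow(Add(r, Mul(Add(2, r), Add(r, Pow(r, Rational(1, 2))))), 2) (Function('U')(r) = Pow(Add(Mul(Add(Pow(Add(r, 0), Rational(1, 2)), r), Add(r, 2)), r), 2) = Pow(Add(Mul(Add(Pow(r, Rational(1, 2)), r), Add(2, r)), r), 2) = Pow(Add(Mul(Add(r, Pow(r, Rational(1, 2))), Add(2, r)), r), 2) = Pow(Add(Mul(Add(2, r), Add(r, Pow(r, Rational(1, 2)))), r), 2) = Pow(Add(r, Mul(Add(2, r), Add(r, Pow(r, Rational(1, 2))))), 2))
J = 0 (J = Mul(Mul(0, Pow(Add(Pow(-4, 2), Pow(-4, Rational(3, 2)), Mul(2, Pow(-4, Rational(1, 2))), Mul(3, -4)), 2)), -5) = Mul(Mul(0, Pow(Add(16, Mul(-8, I), Mul(2, Mul(2, I)), -12), 2)), -5) = Mul(Mul(0, Pow(Add(16, Mul(-8, I), Mul(4, I), -12), 2)), -5) = Mul(Mul(0, Pow(Add(4, Mul(-4, I)), 2)), -5) = Mul(0, -5) = 0)
Pow(Add(J, 30), 2) = Pow(Add(0, 30), 2) = Pow(30, 2) = 900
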